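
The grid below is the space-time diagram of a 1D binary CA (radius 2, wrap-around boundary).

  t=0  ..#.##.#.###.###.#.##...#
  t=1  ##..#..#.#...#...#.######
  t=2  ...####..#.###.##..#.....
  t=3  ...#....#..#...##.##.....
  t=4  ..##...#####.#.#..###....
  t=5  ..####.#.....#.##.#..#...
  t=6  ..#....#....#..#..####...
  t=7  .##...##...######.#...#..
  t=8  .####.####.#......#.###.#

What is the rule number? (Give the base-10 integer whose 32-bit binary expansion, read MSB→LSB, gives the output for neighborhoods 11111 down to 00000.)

  ##### -> .   bit 31 = 0  t=1,i=21
  ####. -> .   bit 30 = 0  t=1,i=0
  ###.# -> .   bit 29 = 0  t=0,i=11
  ###.. -> .   bit 28 = 0  t=1,i=1
  ##.## -> .   bit 27 = 0  t=0,i=12
  ##.#. -> .   bit 26 = 0  t=0,i=6
  ##..# -> .   bit 25 = 0  t=1,i=2
  ##... -> #   bit 24 = 1  t=0,i=21
  #.### -> #   bit 23 = 1  t=0,i=9
  #.##. -> #   bit 22 = 1  t=0,i=4
  #.#.# -> #   bit 21 = 1  t=0,i=7
  #.#.. -> #   bit 20 = 1  t=1,i=9
  #..## -> .   bit 19 = 0  t=4,i=17
  #..#. -> #   bit 18 = 1  t=0,i=1
  #...# -> #   bit 17 = 1  t=0,i=22
  #.... -> .   bit 16 = 0  t=2,i=21
  .#### -> .   bit 15 = 0  t=1,i=20
  .###. -> .   bit 14 = 0  t=0,i=10
  .##.# -> .   bit 13 = 0  t=0,i=5
  .##.. -> #   bit 12 = 1  t=0,i=20
  .#.## -> .   bit 11 = 0  t=0,i=3
  .#.#. -> .   bit 10 = 0  t=1,i=8
  .#..# -> #   bit 9 = 1  t=0,i=0
  .#... -> .   bit 8 = 0  t=1,i=10
  ..### -> #   bit 7 = 1  t=2,i=3
  ..##. -> #   bit 6 = 1  t=3,i=15
  ..#.# -> .   bit 5 = 0  t=0,i=2
  ..#.. -> #   bit 4 = 1  t=0,i=24
  ...## -> .   bit 3 = 0  t=2,i=2
  ...#. -> #   bit 2 = 1  t=0,i=23
  ....# -> .   bit 1 = 0  t=2,i=1
  ..... -> .   bit 0 = 0  t=2,i=0
  bits 00000001111101100001001011010100 = 32903892

32903892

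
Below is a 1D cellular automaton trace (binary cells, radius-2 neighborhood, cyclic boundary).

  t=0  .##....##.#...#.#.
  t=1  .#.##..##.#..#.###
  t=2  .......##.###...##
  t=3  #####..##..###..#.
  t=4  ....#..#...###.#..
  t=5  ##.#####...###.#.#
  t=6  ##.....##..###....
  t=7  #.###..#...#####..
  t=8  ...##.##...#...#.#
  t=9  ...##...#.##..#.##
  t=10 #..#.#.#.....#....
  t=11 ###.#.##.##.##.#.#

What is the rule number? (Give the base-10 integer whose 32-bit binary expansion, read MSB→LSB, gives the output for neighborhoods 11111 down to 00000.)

  nb #####: next=.  (t=3,i=2, bit31=0)
  nb ####.: next=.  (t=3,i=3, bit30=0)
  nb ###.#: next=#  (t=1,i=17, bit29=1)
  nb ###..: next=#  (t=2,i=12, bit28=1)
  nb ##.##: next=.  (t=2,i=9, bit27=0)
  nb ##.#.: next=.  (t=0,i=9, bit26=0)
  nb ##..#: next=.  (t=1,i=5, bit25=0)
  nb ##...: next=#  (t=0,i=3, bit24=1)
  nb #.###: next=.  (t=1,i=15, bit23=0)
  nb #.##.: next=.  (t=1,i=3, bit22=0)
  nb #.#.#: next=.  (t=1,i=1, bit21=0)
  nb #.#..: next=#  (t=0,i=10, bit20=1)
  nb #..##: next=.  (t=0,i=0, bit19=0)
  nb #..#.: next=#  (t=1,i=12, bit18=1)
  nb #...#: next=.  (t=0,i=12, bit17=0)
  nb #....: next=#  (t=0,i=4, bit16=1)
  nb .####: next=.  (t=3,i=1, bit15=0)
  nb .###.: next=#  (t=1,i=16, bit14=1)
  nb .##.#: next=#  (t=0,i=8, bit13=1)
  nb .##..: next=.  (t=0,i=2, bit12=0)
  nb .#.##: next=.  (t=1,i=2, bit11=0)
  nb .#.#.: next=#  (t=0,i=15, bit10=1)
  nb .#..#: next=#  (t=0,i=17, bit9=1)
  nb .#...: next=.  (t=0,i=11, bit8=0)
  nb ..###: next=#  (t=3,i=11, bit7=1)
  nb ..##.: next=#  (t=0,i=1, bit6=1)
  nb ..#.#: next=.  (t=0,i=14, bit5=0)
  nb ..#..: next=#  (t=4,i=4, bit4=1)
  nb ...##: next=.  (t=0,i=6, bit3=0)
  nb ...#.: next=#  (t=0,i=13, bit2=1)
  nb ....#: next=.  (t=0,i=5, bit1=0)
  nb .....: next=#  (t=2,i=2, bit0=1)
  bits 00110001000101010110011011010101 = 823486165

823486165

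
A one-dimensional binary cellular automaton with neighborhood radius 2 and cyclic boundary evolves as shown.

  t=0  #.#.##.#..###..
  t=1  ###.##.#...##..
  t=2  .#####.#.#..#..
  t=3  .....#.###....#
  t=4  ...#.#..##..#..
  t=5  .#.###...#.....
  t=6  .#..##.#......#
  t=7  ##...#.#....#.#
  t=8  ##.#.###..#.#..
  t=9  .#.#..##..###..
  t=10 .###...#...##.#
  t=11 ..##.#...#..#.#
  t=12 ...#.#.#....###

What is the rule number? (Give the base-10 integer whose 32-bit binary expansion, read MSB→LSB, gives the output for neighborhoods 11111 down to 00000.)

  nb #####: next=.  (t=2,i=3, bit31=0)
  nb ####.: next=.  (t=2,i=4, bit30=0)
  nb ###.#: next=#  (t=1,i=2, bit29=1)
  nb ###..: next=#  (t=0,i=12, bit28=1)
  nb ##.##: next=#  (t=1,i=3, bit27=1)
  nb ##.#.: next=.  (t=0,i=6, bit26=0)
  nb ##..#: next=.  (t=0,i=13, bit25=0)
  nb ##...: next=.  (t=3,i=10, bit24=0)
  nb #.###: next=.  (t=3,i=7, bit23=0)
  nb #.##.: next=#  (t=0,i=4, bit22=1)
  nb #.#.#: next=#  (t=0,i=2, bit21=1)
  nb #.#..: next=#  (t=0,i=7, bit20=1)
  nb #..##: next=.  (t=0,i=9, bit19=0)
  nb #..#.: next=.  (t=0,i=14, bit18=0)
  nb #...#: next=#  (t=1,i=9, bit17=1)
  nb #....: next=.  (t=3,i=1, bit16=0)
  nb .####: next=.  (t=2,i=2, bit15=0)
  nb .###.: next=#  (t=0,i=11, bit14=1)
  nb .##.#: next=#  (t=0,i=5, bit13=1)
  nb .##..: next=#  (t=1,i=12, bit12=1)
  nb .#.##: next=.  (t=0,i=3, bit11=0)
  nb .#.#.: next=#  (t=0,i=1, bit10=1)
  nb .#..#: next=.  (t=0,i=8, bit9=0)
  nb .#...: next=.  (t=1,i=8, bit8=0)
  nb ..###: next=.  (t=0,i=10, bit7=0)
  nb ..##.: next=.  (t=1,i=11, bit6=0)
  nb ..#.#: next=#  (t=0,i=0, bit5=1)
  nb ..#..: next=.  (t=2,i=12, bit4=0)
  nb ...##: next=.  (t=1,i=10, bit3=0)
  nb ...#.: next=.  (t=3,i=4, bit2=0)
  nb ....#: next=#  (t=3,i=3, bit1=1)
  nb .....: next=.  (t=3,i=2, bit0=0)
  bits 00111000011100100111010000100010 = 947024930

947024930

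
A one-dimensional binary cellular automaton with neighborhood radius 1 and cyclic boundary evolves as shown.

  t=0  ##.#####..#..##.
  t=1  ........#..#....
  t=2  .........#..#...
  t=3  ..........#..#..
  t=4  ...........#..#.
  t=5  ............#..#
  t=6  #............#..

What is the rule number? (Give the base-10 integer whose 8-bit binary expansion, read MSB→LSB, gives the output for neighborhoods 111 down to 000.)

  [7] ### => .  t=0,i=4
  [6] ##. => .  t=0,i=1
  [5] #.# => .  t=0,i=2
  [4] #.. => #  t=0,i=8
  [3] .## => .  t=0,i=0
  [2] .#. => .  t=0,i=10
  [1] ..# => .  t=0,i=9
  [0] ... => .  t=1,i=0
  bits 00010000 = 16

16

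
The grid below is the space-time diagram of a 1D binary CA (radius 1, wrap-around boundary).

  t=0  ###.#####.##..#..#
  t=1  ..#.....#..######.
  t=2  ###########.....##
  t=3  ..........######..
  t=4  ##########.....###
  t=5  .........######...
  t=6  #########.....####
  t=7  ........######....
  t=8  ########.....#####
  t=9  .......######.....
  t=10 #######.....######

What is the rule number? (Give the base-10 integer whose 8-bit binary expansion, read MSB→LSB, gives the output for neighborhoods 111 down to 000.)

  ###|.  b7=0 t=0,i=0
  ##.|#  b6=1 t=0,i=2
  #.#|.  b5=0 t=0,i=3
  #..|#  b4=1 t=0,i=12
  .##|.  b3=0 t=0,i=4
  .#.|#  b2=1 t=0,i=14
  ..#|#  b1=1 t=0,i=13
  ...|#  b0=1 t=1,i=0
  bits 01010111 = 87

87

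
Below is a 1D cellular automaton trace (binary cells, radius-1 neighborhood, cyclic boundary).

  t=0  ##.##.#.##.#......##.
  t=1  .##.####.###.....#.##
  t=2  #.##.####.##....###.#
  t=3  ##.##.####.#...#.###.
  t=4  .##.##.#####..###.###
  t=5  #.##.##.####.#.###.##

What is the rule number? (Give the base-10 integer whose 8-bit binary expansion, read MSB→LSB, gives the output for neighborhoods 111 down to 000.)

230

  nb ###: next=#  (t=1,i=5, bit7=1)
  nb ##.: next=#  (t=0,i=1, bit6=1)
  nb #.#: next=#  (t=0,i=2, bit5=1)
  nb #..: next=.  (t=0,i=12, bit4=0)
  nb .##: next=.  (t=0,i=0, bit3=0)
  nb .#.: next=#  (t=0,i=6, bit2=1)
  nb ..#: next=#  (t=0,i=17, bit1=1)
  nb ...: next=.  (t=0,i=13, bit0=0)
  bits 11100110 = 230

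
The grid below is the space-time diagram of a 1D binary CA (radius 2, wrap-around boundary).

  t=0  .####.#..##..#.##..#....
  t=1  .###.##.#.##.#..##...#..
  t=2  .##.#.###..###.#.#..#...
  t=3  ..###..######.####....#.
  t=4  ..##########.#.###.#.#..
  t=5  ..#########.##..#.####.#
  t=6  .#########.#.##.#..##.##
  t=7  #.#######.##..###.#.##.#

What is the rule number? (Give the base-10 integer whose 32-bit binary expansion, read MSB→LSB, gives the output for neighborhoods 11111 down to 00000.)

3728340132

  #####|#  b31=1 t=3,i=9
  ####.|#  b30=1 t=0,i=3
  ###.#|.  b29=0 t=0,i=4
  ###..|#  b28=1 t=2,i=8
  ##.##|#  b27=1 t=1,i=4
  ##.#.|#  b26=1 t=0,i=5
  ##..#|#  b25=1 t=0,i=11
  ##...|.  b24=0 t=1,i=18
  #.###|.  b23=0 t=2,i=6
  #.##.|.  b22=0 t=0,i=15
  #.#.#|#  b21=1 t=1,i=8
  #.#..|#  b20=1 t=0,i=6
  #..##|#  b19=1 t=0,i=8
  #..#.|.  b18=0 t=0,i=12
  #...#|.  b17=0 t=1,i=19
  #....|#  b16=1 t=0,i=21
  .####|#  b15=1 t=0,i=2
  .###.|#  b14=1 t=1,i=2
  .##.#|#  b13=1 t=1,i=6
  .##..|#  b12=1 t=0,i=10
  .#.##|.  b11=0 t=0,i=14
  .#.#.|#  b10=1 t=2,i=16
  .#..#|.  b9=0 t=0,i=7
  .#...|.  b8=0 t=0,i=20
  ..###|#  b7=1 t=0,i=1
  ..##.|.  b6=0 t=0,i=9
  ..#.#|#  b5=1 t=0,i=13
  ..#..|.  b4=0 t=0,i=19
  ...##|.  b3=0 t=0,i=0
  ...#.|#  b2=1 t=1,i=20
  ....#|.  b1=0 t=0,i=23
  .....|.  b0=0 t=0,i=22
  bits 11011110001110011111010010100100 = 3728340132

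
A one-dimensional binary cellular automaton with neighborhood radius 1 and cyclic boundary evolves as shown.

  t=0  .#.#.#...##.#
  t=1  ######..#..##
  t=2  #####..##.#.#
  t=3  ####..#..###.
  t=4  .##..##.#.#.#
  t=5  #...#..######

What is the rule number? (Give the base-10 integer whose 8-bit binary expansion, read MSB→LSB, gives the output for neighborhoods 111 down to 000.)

  ###|#  b7=1 t=1,i=0
  ##.|.  b6=0 t=0,i=10
  #.#|#  b5=1 t=0,i=0
  #..|.  b4=0 t=0,i=6
  .##|.  b3=0 t=0,i=9
  .#.|#  b2=1 t=0,i=1
  ..#|#  b1=1 t=0,i=8
  ...|.  b0=0 t=0,i=7
  bits 10100110 = 166

166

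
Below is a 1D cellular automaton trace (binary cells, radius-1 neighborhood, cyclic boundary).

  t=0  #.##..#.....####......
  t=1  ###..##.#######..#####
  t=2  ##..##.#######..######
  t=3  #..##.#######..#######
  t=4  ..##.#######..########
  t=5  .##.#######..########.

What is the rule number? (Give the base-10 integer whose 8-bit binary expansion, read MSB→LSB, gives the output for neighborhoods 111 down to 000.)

  ###|#  b7=1 t=0,i=13
  ##.|.  b6=0 t=0,i=3
  #.#|#  b5=1 t=0,i=1
  #..|.  b4=0 t=0,i=4
  .##|#  b3=1 t=0,i=2
  .#.|#  b2=1 t=0,i=0
  ..#|#  b1=1 t=0,i=5
  ...|#  b0=1 t=0,i=8
  bits 10101111 = 175

175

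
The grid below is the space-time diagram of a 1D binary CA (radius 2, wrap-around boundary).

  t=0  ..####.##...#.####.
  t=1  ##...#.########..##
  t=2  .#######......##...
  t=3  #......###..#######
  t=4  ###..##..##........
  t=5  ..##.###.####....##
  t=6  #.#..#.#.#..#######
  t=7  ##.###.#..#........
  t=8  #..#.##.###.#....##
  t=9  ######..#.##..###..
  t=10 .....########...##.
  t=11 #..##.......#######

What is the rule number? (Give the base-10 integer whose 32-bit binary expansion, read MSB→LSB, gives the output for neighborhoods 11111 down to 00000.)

  #####|.  b31=0 t=1,i=9
  ####.|.  b30=0 t=0,i=4
  ###.#|#  b29=1 t=0,i=5
  ###..|#  b28=1 t=0,i=17
  ##.##|.  b27=0 t=0,i=6
  ##.#.|#  b26=1 t=6,i=1
  ##..#|#  b25=1 t=1,i=15
  ##...|#  b24=1 t=0,i=9
  #.###|#  b23=1 t=0,i=14
  #.##.|#  b22=1 t=0,i=7
  #.#.#|#  b21=1 t=6,i=7
  #.#..|.  b20=0 t=6,i=2
  #..##|.  b19=0 t=1,i=16
  #..#.|#  b18=1 t=6,i=4
  #...#|#  b17=1 t=0,i=0
  #....|#  b16=1 t=2,i=9
  .####|.  b15=0 t=0,i=3
  .###.|.  b14=0 t=3,i=8
  .##.#|.  b13=0 t=5,i=3
  .##..|#  b12=1 t=0,i=8
  .#.##|#  b11=1 t=0,i=13
  .#.#.|.  b10=0 t=6,i=6
  .#..#|#  b9=1 t=6,i=3
  .#...|.  b8=0 t=7,i=11
  ..###|.  b7=0 t=0,i=2
  ..##.|#  b6=1 t=2,i=14
  ..#.#|#  b5=1 t=0,i=12
  ..#..|#  b4=1 t=7,i=10
  ...##|#  b3=1 t=0,i=1
  ...#.|#  b2=1 t=0,i=11
  ....#|#  b1=1 t=2,i=12
  .....|.  b0=0 t=2,i=10
  bits 00110111111001110001101001111110 = 937892478

937892478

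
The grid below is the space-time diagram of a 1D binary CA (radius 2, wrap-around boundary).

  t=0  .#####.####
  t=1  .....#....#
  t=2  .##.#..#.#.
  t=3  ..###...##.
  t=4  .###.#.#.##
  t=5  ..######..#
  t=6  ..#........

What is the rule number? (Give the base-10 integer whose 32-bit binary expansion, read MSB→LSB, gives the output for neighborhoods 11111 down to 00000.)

623998093

  nb #####: next=.  (t=0,i=3, bit31=0)
  nb ####.: next=.  (t=0,i=4, bit30=0)
  nb ###.#: next=#  (t=0,i=5, bit29=1)
  nb ###..: next=.  (t=3,i=4, bit28=0)
  nb ##.##: next=.  (t=0,i=0, bit27=0)
  nb ##.#.: next=#  (t=2,i=3, bit26=1)
  nb ##..#: next=.  (t=5,i=8, bit25=0)
  nb ##...: next=#  (t=3,i=5, bit24=1)
  nb #.###: next=.  (t=0,i=1, bit23=0)
  nb #.##.: next=.  (t=4,i=9, bit22=0)
  nb #.#.#: next=#  (t=4,i=5, bit21=1)
  nb #.#..: next=#  (t=2,i=4, bit20=1)
  nb #..##: next=.  (t=2,i=0, bit19=0)
  nb #..#.: next=.  (t=2,i=6, bit18=0)
  nb #...#: next=.  (t=3,i=0, bit17=0)
  nb #....: next=#  (t=1,i=1, bit16=1)
  nb .####: next=.  (t=0,i=2, bit15=0)
  nb .###.: next=#  (t=3,i=3, bit14=1)
  nb .##.#: next=#  (t=2,i=2, bit13=1)
  nb .##..: next=#  (t=3,i=9, bit12=1)
  nb .#.##: next=.  (t=4,i=8, bit11=0)
  nb .#.#.: next=#  (t=2,i=8, bit10=1)
  nb .#..#: next=.  (t=2,i=5, bit9=0)
  nb .#...: next=.  (t=1,i=0, bit8=0)
  nb ..###: next=#  (t=3,i=2, bit7=1)
  nb ..##.: next=.  (t=2,i=1, bit6=0)
  nb ..#.#: next=.  (t=2,i=7, bit5=0)
  nb ..#..: next=.  (t=1,i=5, bit4=0)
  nb ...##: next=#  (t=3,i=1, bit3=1)
  nb ...#.: next=#  (t=1,i=4, bit2=1)
  nb ....#: next=.  (t=1,i=3, bit1=0)
  nb .....: next=#  (t=1,i=2, bit0=1)
  bits 00100101001100010111010010001101 = 623998093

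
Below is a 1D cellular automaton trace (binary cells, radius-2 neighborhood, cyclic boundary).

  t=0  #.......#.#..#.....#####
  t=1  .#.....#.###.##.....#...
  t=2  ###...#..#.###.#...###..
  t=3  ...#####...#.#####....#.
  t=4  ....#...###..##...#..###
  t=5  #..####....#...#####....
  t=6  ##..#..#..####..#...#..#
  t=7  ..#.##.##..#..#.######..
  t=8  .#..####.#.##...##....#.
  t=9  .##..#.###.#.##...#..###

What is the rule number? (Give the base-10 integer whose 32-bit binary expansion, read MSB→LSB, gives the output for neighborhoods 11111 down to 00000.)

804431636

  nb #####: next=.  (t=0,i=21, bit31=0)
  nb ####.: next=.  (t=0,i=23, bit30=0)
  nb ###.#: next=#  (t=1,i=11, bit29=1)
  nb ###..: next=.  (t=0,i=0, bit28=0)
  nb ##.##: next=#  (t=1,i=12, bit27=1)
  nb ##.#.: next=#  (t=2,i=14, bit26=1)
  nb ##..#: next=#  (t=2,i=22, bit25=1)
  nb ##...: next=#  (t=0,i=1, bit24=1)
  nb #.###: next=#  (t=1,i=9, bit23=1)
  nb #.##.: next=#  (t=1,i=13, bit22=1)
  nb #.#.#: next=#  (t=8,i=9, bit21=1)
  nb #.#..: next=#  (t=0,i=10, bit20=1)
  nb #..##: next=.  (t=2,i=23, bit19=0)
  nb #..#.: next=.  (t=0,i=12, bit18=0)
  nb #...#: next=#  (t=2,i=4, bit17=1)
  nb #....: next=.  (t=0,i=2, bit16=0)
  nb .####: next=#  (t=0,i=20, bit15=1)
  nb .###.: next=.  (t=1,i=10, bit14=0)
  nb .##.#: next=#  (t=7,i=5, bit13=1)
  nb .##..: next=.  (t=1,i=14, bit12=0)
  nb .#.##: next=.  (t=1,i=8, bit11=0)
  nb .#.#.: next=#  (t=0,i=9, bit10=1)
  nb .#..#: next=#  (t=0,i=11, bit9=1)
  nb .#...: next=#  (t=0,i=14, bit8=1)
  nb ..###: next=.  (t=0,i=19, bit7=0)
  nb ..##.: next=.  (t=4,i=13, bit6=0)
  nb ..#.#: next=.  (t=0,i=8, bit5=0)
  nb ..#..: next=#  (t=0,i=13, bit4=1)
  nb ...##: next=.  (t=0,i=18, bit3=0)
  nb ...#.: next=#  (t=0,i=7, bit2=1)
  nb ....#: next=.  (t=0,i=6, bit1=0)
  nb .....: next=.  (t=0,i=3, bit0=0)
  bits 00101111111100101010011100010100 = 804431636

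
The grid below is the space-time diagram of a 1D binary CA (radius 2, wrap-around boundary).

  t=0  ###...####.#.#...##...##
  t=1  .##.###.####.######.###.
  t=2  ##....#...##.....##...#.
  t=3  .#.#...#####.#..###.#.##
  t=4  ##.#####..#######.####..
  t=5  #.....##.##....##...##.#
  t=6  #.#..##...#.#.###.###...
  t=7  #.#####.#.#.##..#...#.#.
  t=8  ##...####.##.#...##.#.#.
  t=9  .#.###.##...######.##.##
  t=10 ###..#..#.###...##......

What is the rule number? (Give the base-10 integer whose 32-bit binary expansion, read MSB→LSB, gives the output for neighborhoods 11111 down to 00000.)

  nb #####: next=.  (t=0,i=0, bit31=0)
  nb ####.: next=#  (t=0,i=1, bit30=1)
  nb ###.#: next=#  (t=0,i=9, bit29=1)
  nb ###..: next=#  (t=0,i=2, bit28=1)
  nb ##.##: next=.  (t=1,i=3, bit27=0)
  nb ##.#.: next=#  (t=0,i=10, bit26=1)
  nb ##..#: next=.  (t=1,i=23, bit25=0)
  nb ##...: next=.  (t=0,i=3, bit24=0)
  nb #.###: next=.  (t=1,i=4, bit23=0)
  nb #.##.: next=.  (t=2,i=0, bit22=0)
  nb #.#.#: next=#  (t=0,i=11, bit21=1)
  nb #.#..: next=#  (t=0,i=13, bit20=1)
  nb #..##: next=#  (t=1,i=0, bit19=1)
  nb #..#.: next=.  (t=7,i=15, bit18=0)
  nb #...#: next=#  (t=0,i=4, bit17=1)
  nb #....: next=#  (t=2,i=3, bit16=1)
  nb .####: next=.  (t=0,i=7, bit15=0)
  nb .###.: next=.  (t=1,i=5, bit14=0)
  nb .##.#: next=.  (t=1,i=2, bit13=0)
  nb .##..: next=#  (t=0,i=18, bit12=1)
  nb .#.##: next=#  (t=2,i=23, bit11=1)
  nb .#.#.: next=.  (t=0,i=12, bit10=0)
  nb .#..#: next=#  (t=3,i=14, bit9=1)
  nb .#...: next=#  (t=0,i=14, bit8=1)
  nb ..###: next=#  (t=0,i=6, bit7=1)
  nb ..##.: next=#  (t=0,i=17, bit6=1)
  nb ..#.#: next=#  (t=2,i=22, bit5=1)
  nb ..#..: next=.  (t=2,i=6, bit4=0)
  nb ...##: next=#  (t=0,i=5, bit3=1)
  nb ...#.: next=.  (t=2,i=5, bit2=0)
  nb ....#: next=.  (t=2,i=4, bit1=0)
  nb .....: next=.  (t=2,i=14, bit0=0)
  bits 01110100001110110001101111101000 = 1950030824

1950030824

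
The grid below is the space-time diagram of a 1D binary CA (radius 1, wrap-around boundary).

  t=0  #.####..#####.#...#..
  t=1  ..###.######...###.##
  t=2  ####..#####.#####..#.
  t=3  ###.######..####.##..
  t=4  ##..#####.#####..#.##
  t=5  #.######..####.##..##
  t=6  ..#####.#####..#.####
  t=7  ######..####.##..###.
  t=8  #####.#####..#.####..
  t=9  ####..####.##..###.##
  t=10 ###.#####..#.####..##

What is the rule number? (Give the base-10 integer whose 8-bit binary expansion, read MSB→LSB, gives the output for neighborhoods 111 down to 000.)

  [7] ### => #  t=0,i=3
  [6] ##. => .  t=0,i=5
  [5] #.# => .  t=0,i=1
  [4] #.. => #  t=0,i=6
  [3] .## => #  t=0,i=2
  [2] .#. => .  t=0,i=0
  [1] ..# => #  t=0,i=7
  [0] ... => #  t=0,i=16
  bits 10011011 = 155

155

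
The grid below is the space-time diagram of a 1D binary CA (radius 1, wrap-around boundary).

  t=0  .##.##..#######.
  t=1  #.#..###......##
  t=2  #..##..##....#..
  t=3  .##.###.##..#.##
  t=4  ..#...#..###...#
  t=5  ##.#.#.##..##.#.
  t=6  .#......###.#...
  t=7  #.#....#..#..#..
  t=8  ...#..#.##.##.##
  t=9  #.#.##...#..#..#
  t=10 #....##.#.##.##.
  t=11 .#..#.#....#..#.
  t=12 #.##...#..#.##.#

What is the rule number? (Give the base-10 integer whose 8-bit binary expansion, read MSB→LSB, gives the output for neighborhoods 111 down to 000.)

  nb ###: next=.  (t=0,i=9, bit7=0)
  nb ##.: next=#  (t=0,i=2, bit6=1)
  nb #.#: next=.  (t=0,i=3, bit5=0)
  nb #..: next=#  (t=0,i=6, bit4=1)
  nb .##: next=.  (t=0,i=1, bit3=0)
  nb .#.: next=.  (t=1,i=2, bit2=0)
  nb ..#: next=#  (t=0,i=0, bit1=1)
  nb ...: next=.  (t=1,i=9, bit0=0)
  bits 01010010 = 82

82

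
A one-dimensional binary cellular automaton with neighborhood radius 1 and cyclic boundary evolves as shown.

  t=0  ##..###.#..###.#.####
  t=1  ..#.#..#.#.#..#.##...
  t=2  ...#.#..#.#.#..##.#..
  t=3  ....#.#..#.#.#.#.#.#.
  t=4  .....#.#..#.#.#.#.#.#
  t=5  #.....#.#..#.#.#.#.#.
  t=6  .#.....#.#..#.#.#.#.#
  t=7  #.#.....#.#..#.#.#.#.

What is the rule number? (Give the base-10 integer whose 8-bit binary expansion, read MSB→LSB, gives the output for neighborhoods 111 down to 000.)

  [7] ### => .  t=0,i=0
  [6] ##. => .  t=0,i=1
  [5] #.# => #  t=0,i=7
  [4] #.. => #  t=0,i=2
  [3] .## => #  t=0,i=4
  [2] .#. => .  t=0,i=8
  [1] ..# => .  t=0,i=3
  [0] ... => .  t=1,i=0
  bits 00111000 = 56

56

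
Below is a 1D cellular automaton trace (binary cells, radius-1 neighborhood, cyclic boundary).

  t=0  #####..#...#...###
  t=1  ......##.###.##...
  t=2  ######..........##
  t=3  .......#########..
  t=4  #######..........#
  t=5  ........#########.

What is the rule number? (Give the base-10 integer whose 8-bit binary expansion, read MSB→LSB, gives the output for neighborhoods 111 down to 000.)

7

  ###|.  b7=0 t=0,i=0
  ##.|.  b6=0 t=0,i=4
  #.#|.  b5=0 t=1,i=8
  #..|.  b4=0 t=0,i=5
  .##|.  b3=0 t=0,i=15
  .#.|#  b2=1 t=0,i=7
  ..#|#  b1=1 t=0,i=6
  ...|#  b0=1 t=0,i=9
  bits 00000111 = 7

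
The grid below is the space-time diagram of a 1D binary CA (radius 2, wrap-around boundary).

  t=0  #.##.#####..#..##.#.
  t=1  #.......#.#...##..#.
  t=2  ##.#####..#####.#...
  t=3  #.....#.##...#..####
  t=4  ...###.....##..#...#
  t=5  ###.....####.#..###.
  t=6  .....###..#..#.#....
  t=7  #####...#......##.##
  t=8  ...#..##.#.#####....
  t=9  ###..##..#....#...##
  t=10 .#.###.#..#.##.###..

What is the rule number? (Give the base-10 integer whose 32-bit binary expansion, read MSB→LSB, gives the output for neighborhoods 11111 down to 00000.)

  ##### -> .   bit 31 = 0  t=0,i=7
  ####. -> #   bit 30 = 1  t=0,i=8
  ###.# -> .   bit 29 = 0  t=2,i=14
  ###.. -> .   bit 28 = 0  t=0,i=9
  ##.## -> .   bit 27 = 0  t=0,i=4
  ##.#. -> .   bit 26 = 0  t=0,i=17
  ##..# -> #   bit 25 = 1  t=0,i=10
  ##... -> .   bit 24 = 0  t=3,i=1
  #.### -> .   bit 23 = 0  t=0,i=5
  #.##. -> .   bit 22 = 0  t=0,i=2
  #.#.# -> #   bit 21 = 1  t=0,i=0
  #.#.. -> #   bit 20 = 1  t=1,i=0
  #..## -> #   bit 19 = 1  t=0,i=14
  #..#. -> .   bit 18 = 0  t=0,i=11
  #...# -> #   bit 17 = 1  t=1,i=12
  #.... -> .   bit 16 = 0  t=1,i=2
  .#### -> .   bit 15 = 0  t=0,i=6
  .###. -> .   bit 14 = 0  t=4,i=4
  .##.# -> .   bit 13 = 0  t=0,i=3
  .##.. -> .   bit 12 = 0  t=1,i=15
  .#.## -> .   bit 11 = 0  t=0,i=1
  .#.#. -> .   bit 10 = 0  t=0,i=19
  .#..# -> .   bit 9 = 0  t=0,i=13
  .#... -> #   bit 8 = 1  t=1,i=1
  ..### -> .   bit 7 = 0  t=2,i=10
  ..##. -> #   bit 6 = 1  t=0,i=15
  ..#.# -> .   bit 5 = 0  t=1,i=8
  ..#.. -> .   bit 4 = 0  t=0,i=12
  ...## -> #   bit 3 = 1  t=1,i=13
  ...#. -> #   bit 2 = 1  t=1,i=7
  ....# -> #   bit 1 = 1  t=1,i=6
  ..... -> #   bit 0 = 1  t=1,i=3
  bits 01000010001110100000000101001111 = 1111097679

1111097679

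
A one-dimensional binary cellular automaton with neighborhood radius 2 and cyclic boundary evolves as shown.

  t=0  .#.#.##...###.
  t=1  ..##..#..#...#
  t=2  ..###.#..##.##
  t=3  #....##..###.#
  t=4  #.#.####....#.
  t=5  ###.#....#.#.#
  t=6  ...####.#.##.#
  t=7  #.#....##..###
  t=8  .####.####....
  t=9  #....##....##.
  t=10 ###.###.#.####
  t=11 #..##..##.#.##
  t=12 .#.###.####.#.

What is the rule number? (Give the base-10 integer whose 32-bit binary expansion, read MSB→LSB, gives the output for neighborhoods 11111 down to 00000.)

2393978205

  nb #####: next=#  (t=10,i=0, bit31=1)
  nb ####.: next=.  (t=4,i=6, bit30=0)
  nb ###.#: next=.  (t=2,i=4, bit29=0)
  nb ###..: next=.  (t=0,i=12, bit28=0)
  nb ##.##: next=#  (t=2,i=11, bit27=1)
  nb ##.#.: next=#  (t=2,i=5, bit26=1)
  nb ##..#: next=#  (t=0,i=13, bit25=1)
  nb ##...: next=.  (t=0,i=7, bit24=0)
  nb #.###: next=#  (t=4,i=4, bit23=1)
  nb #.##.: next=.  (t=0,i=5, bit22=0)
  nb #.#.#: next=#  (t=0,i=3, bit21=1)
  nb #.#..: next=#  (t=2,i=6, bit20=1)
  nb #..##: next=.  (t=1,i=1, bit19=0)
  nb #..#.: next=.  (t=0,i=0, bit18=0)
  nb #...#: next=.  (t=0,i=8, bit17=0)
  nb #....: next=#  (t=3,i=2, bit16=1)
  nb .####: next=.  (t=4,i=5, bit15=0)
  nb .###.: next=.  (t=0,i=11, bit14=0)
  nb .##.#: next=#  (t=2,i=10, bit13=1)
  nb .##..: next=#  (t=0,i=6, bit12=1)
  nb .#.##: next=.  (t=0,i=4, bit11=0)
  nb .#.#.: next=#  (t=0,i=2, bit10=1)
  nb .#..#: next=.  (t=1,i=0, bit9=0)
  nb .#...: next=#  (t=1,i=10, bit8=1)
  nb ..###: next=.  (t=0,i=10, bit7=0)
  nb ..##.: next=#  (t=1,i=2, bit6=1)
  nb ..#.#: next=.  (t=0,i=1, bit5=0)
  nb ..#..: next=#  (t=1,i=6, bit4=1)
  nb ...##: next=#  (t=0,i=9, bit3=1)
  nb ...#.: next=#  (t=1,i=12, bit2=1)
  nb ....#: next=.  (t=3,i=3, bit1=0)
  nb .....: next=#  (t=8,i=12, bit0=1)
  bits 10001110101100010011010101011101 = 2393978205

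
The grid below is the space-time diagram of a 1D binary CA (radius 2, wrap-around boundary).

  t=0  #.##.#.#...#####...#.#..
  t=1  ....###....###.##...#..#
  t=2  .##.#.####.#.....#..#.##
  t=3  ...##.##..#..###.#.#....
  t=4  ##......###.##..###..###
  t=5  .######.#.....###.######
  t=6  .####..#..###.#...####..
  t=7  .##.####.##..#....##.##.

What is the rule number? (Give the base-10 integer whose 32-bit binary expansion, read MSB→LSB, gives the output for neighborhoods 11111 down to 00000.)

  #####|#  b31=1 t=0,i=13
  ####.|.  b30=0 t=0,i=14
  ###.#|.  b29=0 t=1,i=13
  ###..|#  b28=1 t=0,i=15
  ##.##|.  b27=0 t=1,i=14
  ##.#.|#  b26=1 t=0,i=4
  ##..#|#  b25=1 t=3,i=8
  ##...|#  b24=1 t=0,i=16
  #.###|#  b23=1 t=2,i=6
  #.##.|.  b22=0 t=0,i=2
  #.#.#|#  b21=1 t=0,i=5
  #.#..|.  b20=0 t=0,i=7
  #..##|#  b19=1 t=3,i=12
  #..#.|#  b18=1 t=0,i=23
  #...#|.  b17=0 t=0,i=9
  #....|#  b16=1 t=1,i=1
  .####|#  b15=1 t=0,i=12
  .###.|.  b14=0 t=1,i=5
  .##.#|.  b13=0 t=0,i=3
  .##..|.  b12=0 t=1,i=16
  .#.##|.  b11=0 t=0,i=1
  .#.#.|#  b10=1 t=0,i=6
  .#..#|.  b9=0 t=0,i=22
  .#...|.  b8=0 t=0,i=8
  ..###|#  b7=1 t=0,i=11
  ..##.|.  b6=0 t=3,i=3
  ..#.#|.  b5=0 t=0,i=0
  ..#..|#  b4=1 t=1,i=20
  ...##|.  b3=0 t=0,i=10
  ...#.|.  b2=0 t=0,i=18
  ....#|#  b1=1 t=1,i=2
  .....|#  b0=1 t=2,i=14
  bits 10010111101011011000010010010011 = 2544731283

2544731283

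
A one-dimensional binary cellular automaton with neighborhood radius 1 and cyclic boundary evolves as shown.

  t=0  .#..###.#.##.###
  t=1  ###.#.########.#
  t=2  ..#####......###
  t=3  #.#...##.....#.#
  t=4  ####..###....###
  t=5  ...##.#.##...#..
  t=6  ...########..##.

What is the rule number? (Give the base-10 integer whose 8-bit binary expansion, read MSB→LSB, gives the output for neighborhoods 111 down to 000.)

124

  ### -> .   bit 7 = 0  t=0,i=5
  ##. -> #   bit 6 = 1  t=0,i=6
  #.# -> #   bit 5 = 1  t=0,i=0
  #.. -> #   bit 4 = 1  t=0,i=2
  .## -> #   bit 3 = 1  t=0,i=4
  .#. -> #   bit 2 = 1  t=0,i=1
  ..# -> .   bit 1 = 0  t=0,i=3
  ... -> .   bit 0 = 0  t=2,i=8
  bits 01111100 = 124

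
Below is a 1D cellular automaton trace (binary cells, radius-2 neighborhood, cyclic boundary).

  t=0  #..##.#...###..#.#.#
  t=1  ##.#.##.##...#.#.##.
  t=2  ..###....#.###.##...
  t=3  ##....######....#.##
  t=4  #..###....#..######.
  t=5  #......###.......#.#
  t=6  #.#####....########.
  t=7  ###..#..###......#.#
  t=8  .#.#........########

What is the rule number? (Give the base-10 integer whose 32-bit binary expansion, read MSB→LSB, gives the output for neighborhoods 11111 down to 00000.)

1186142319

  nb #####: next=.  (t=3,i=8, bit31=0)
  nb ####.: next=#  (t=3,i=0, bit30=1)
  nb ###.#: next=.  (t=2,i=13, bit29=0)
  nb ###..: next=.  (t=0,i=12, bit28=0)
  nb ##.##: next=.  (t=1,i=7, bit27=0)
  nb ##.#.: next=#  (t=0,i=5, bit26=1)
  nb ##..#: next=#  (t=0,i=1, bit25=1)
  nb ##...: next=.  (t=1,i=10, bit24=0)
  nb #.###: next=#  (t=2,i=11, bit23=1)
  nb #.##.: next=.  (t=0,i=19, bit22=0)
  nb #.#.#: next=#  (t=0,i=17, bit21=1)
  nb #.#..: next=#  (t=0,i=6, bit20=1)
  nb #..##: next=.  (t=0,i=2, bit19=0)
  nb #..#.: next=.  (t=0,i=14, bit18=0)
  nb #...#: next=#  (t=0,i=8, bit17=1)
  nb #....: next=#  (t=2,i=6, bit16=1)
  nb .####: next=.  (t=3,i=7, bit15=0)
  nb .###.: next=.  (t=0,i=11, bit14=0)
  nb .##.#: next=.  (t=0,i=4, bit13=0)
  nb .##..: next=#  (t=0,i=0, bit12=1)
  nb .#.##: next=#  (t=0,i=18, bit11=1)
  nb .#.#.: next=.  (t=0,i=16, bit10=0)
  nb .#..#: next=.  (t=4,i=1, bit9=0)
  nb .#...: next=.  (t=0,i=7, bit8=0)
  nb ..###: next=.  (t=0,i=10, bit7=0)
  nb ..##.: next=#  (t=0,i=3, bit6=1)
  nb ..#.#: next=#  (t=0,i=15, bit5=1)
  nb ..#..: next=.  (t=4,i=10, bit4=0)
  nb ...##: next=#  (t=0,i=9, bit3=1)
  nb ...#.: next=#  (t=1,i=12, bit2=1)
  nb ....#: next=#  (t=2,i=0, bit1=1)
  nb .....: next=#  (t=2,i=19, bit0=1)
  bits 01000110101100110001100001101111 = 1186142319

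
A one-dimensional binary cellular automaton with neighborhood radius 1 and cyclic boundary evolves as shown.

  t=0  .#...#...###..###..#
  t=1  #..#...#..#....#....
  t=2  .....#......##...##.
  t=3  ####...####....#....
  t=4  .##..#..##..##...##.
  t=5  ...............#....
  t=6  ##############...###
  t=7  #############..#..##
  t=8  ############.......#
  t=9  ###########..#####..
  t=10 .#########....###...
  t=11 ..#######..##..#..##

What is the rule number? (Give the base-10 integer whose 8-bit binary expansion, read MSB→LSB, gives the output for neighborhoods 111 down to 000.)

  [7] ### => #  t=0,i=10
  [6] ##. => .  t=0,i=11
  [5] #.# => #  t=0,i=0
  [4] #.. => .  t=0,i=2
  [3] .## => .  t=0,i=9
  [2] .#. => .  t=0,i=1
  [1] ..# => .  t=0,i=4
  [0] ... => #  t=0,i=3
  bits 10100001 = 161

161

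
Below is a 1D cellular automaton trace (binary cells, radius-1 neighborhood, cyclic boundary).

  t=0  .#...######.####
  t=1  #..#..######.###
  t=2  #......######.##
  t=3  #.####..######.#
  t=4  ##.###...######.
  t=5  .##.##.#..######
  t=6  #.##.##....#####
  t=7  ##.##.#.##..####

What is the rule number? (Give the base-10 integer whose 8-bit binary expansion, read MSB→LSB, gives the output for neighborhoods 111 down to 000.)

225

  nb ###: next=#  (t=0,i=6, bit7=1)
  nb ##.: next=#  (t=0,i=10, bit6=1)
  nb #.#: next=#  (t=0,i=0, bit5=1)
  nb #..: next=.  (t=0,i=2, bit4=0)
  nb .##: next=.  (t=0,i=5, bit3=0)
  nb .#.: next=.  (t=0,i=1, bit2=0)
  nb ..#: next=.  (t=0,i=4, bit1=0)
  nb ...: next=#  (t=0,i=3, bit0=1)
  bits 11100001 = 225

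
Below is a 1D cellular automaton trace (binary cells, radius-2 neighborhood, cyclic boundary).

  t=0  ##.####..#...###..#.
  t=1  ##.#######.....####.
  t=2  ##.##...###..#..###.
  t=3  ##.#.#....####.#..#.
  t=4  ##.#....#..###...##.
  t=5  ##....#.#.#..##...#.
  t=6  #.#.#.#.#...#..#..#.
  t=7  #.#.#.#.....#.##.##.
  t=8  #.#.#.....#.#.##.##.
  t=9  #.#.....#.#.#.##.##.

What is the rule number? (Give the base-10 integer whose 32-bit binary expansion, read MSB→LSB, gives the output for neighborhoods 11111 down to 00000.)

  [31] ##### => .  t=1,i=5
  [30] ####. => #  t=0,i=5
  [29] ###.# => #  t=1,i=18
  [28] ###.. => #  t=0,i=6
  [27] ##.## => .  t=0,i=2
  [26] ##.#. => .  t=3,i=2
  [25] ##..# => #  t=0,i=7
  [24] ##... => #  t=1,i=10
  [23] #.### => #  t=0,i=3
  [22] #.##. => #  t=0,i=0
  [21] #.#.# => #  t=3,i=3
  [20] #.#.. => .  t=3,i=5
  [19] #..## => #  t=2,i=15
  [18] #..#. => #  t=0,i=8
  [17] #...# => .  t=0,i=11
  [16] #.... => .  t=1,i=11
  [15] .#### => #  t=0,i=4
  [14] .###. => .  t=0,i=14
  [13] .##.# => #  t=0,i=1
  [12] .##.. => .  t=2,i=4
  [11] .#.## => .  t=0,i=19
  [10] .#.#. => .  t=3,i=4
  [9] .#..# => .  t=2,i=14
  [8] .#... => .  t=0,i=10
  [7] ..### => .  t=0,i=13
  [6] ..##. => .  t=4,i=17
  [5] ..#.# => #  t=0,i=18
  [4] ..#.. => #  t=0,i=9
  [3] ...## => .  t=0,i=12
  [2] ...#. => .  t=4,i=7
  [1] ....# => #  t=1,i=13
  [0] ..... => .  t=1,i=12
  bits 01110011111011001010000000110010 = 1944887346

1944887346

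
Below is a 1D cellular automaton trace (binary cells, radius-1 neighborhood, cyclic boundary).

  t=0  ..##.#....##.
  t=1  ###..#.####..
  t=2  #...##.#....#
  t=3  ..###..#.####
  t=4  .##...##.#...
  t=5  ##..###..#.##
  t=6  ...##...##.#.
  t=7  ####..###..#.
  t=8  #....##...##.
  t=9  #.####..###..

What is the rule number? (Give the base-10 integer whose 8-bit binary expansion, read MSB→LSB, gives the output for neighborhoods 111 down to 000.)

15

  ###|.  b7=0 t=1,i=1
  ##.|.  b6=0 t=0,i=3
  #.#|.  b5=0 t=0,i=4
  #..|.  b4=0 t=0,i=6
  .##|#  b3=1 t=0,i=2
  .#.|#  b2=1 t=0,i=5
  ..#|#  b1=1 t=0,i=1
  ...|#  b0=1 t=0,i=0
  bits 00001111 = 15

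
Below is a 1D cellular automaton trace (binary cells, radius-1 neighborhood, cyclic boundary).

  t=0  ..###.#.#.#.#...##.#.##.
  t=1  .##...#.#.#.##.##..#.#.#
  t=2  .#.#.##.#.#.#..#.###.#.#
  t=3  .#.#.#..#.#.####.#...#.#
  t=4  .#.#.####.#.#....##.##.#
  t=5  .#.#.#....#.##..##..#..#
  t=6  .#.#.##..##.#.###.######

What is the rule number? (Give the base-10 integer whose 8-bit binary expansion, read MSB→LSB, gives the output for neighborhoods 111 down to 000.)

  ###|.  b7=0 t=0,i=3
  ##.|.  b6=0 t=0,i=4
  #.#|.  b5=0 t=0,i=5
  #..|#  b4=1 t=0,i=13
  .##|#  b3=1 t=0,i=2
  .#.|#  b2=1 t=0,i=6
  ..#|#  b1=1 t=0,i=1
  ...|.  b0=0 t=0,i=0
  bits 00011110 = 30

30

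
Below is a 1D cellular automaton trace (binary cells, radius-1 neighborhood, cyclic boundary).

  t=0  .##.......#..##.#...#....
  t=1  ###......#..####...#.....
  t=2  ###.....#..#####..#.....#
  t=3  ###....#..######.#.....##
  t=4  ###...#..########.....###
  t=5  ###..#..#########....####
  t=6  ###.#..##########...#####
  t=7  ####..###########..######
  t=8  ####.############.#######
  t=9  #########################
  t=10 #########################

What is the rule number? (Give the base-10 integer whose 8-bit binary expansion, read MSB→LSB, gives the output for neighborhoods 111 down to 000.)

  ### -> #   bit 7 = 1  t=1,i=1
  ##. -> #   bit 6 = 1  t=0,i=2
  #.# -> #   bit 5 = 1  t=0,i=15
  #.. -> .   bit 4 = 0  t=0,i=3
  .## -> #   bit 3 = 1  t=0,i=1
  .#. -> .   bit 2 = 0  t=0,i=10
  ..# -> #   bit 1 = 1  t=0,i=0
  ... -> .   bit 0 = 0  t=0,i=4
  bits 11101010 = 234

234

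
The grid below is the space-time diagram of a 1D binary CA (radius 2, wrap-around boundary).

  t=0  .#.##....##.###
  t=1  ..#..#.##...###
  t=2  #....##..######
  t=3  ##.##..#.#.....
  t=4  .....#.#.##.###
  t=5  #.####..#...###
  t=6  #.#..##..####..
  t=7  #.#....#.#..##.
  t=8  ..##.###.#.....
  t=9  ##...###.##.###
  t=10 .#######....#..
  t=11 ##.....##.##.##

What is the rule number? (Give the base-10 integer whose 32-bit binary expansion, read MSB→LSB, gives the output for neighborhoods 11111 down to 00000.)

  ##### -> .   bit 31 = 0  t=2,i=11
  ####. -> .   bit 30 = 0  t=2,i=14
  ###.# -> #   bit 29 = 1  t=0,i=14
  ###.. -> #   bit 28 = 1  t=1,i=14
  ##.## -> .   bit 27 = 0  t=0,i=11
  ##.#. -> .   bit 26 = 0  t=0,i=0
  ##..# -> #   bit 25 = 1  t=1,i=0
  ##... -> #   bit 24 = 1  t=0,i=5
  #.### -> #   bit 23 = 1  t=0,i=12
  #.##. -> .   bit 22 = 0  t=0,i=3
  #.#.# -> .   bit 21 = 0  t=0,i=1
  #.#.. -> #   bit 20 = 1  t=3,i=9
  #..## -> .   bit 19 = 0  t=2,i=8
  #..#. -> .   bit 18 = 0  t=1,i=1
  #...# -> #   bit 17 = 1  t=1,i=10
  #.... -> .   bit 16 = 0  t=0,i=6
  .#### -> .   bit 15 = 0  t=2,i=10
  .###. -> #   bit 14 = 1  t=0,i=13
  .##.# -> .   bit 13 = 0  t=0,i=10
  .##.. -> .   bit 12 = 0  t=0,i=4
  .#.## -> #   bit 11 = 1  t=0,i=2
  .#.#. -> .   bit 10 = 0  t=3,i=8
  .#..# -> .   bit 9 = 0  t=1,i=3
  .#... -> #   bit 8 = 1  t=3,i=10
  ..### -> #   bit 7 = 1  t=1,i=12
  ..##. -> .   bit 6 = 0  t=0,i=9
  ..#.# -> #   bit 5 = 1  t=1,i=5
  ..#.. -> .   bit 4 = 0  t=1,i=2
  ...## -> #   bit 3 = 1  t=0,i=8
  ...#. -> #   bit 2 = 1  t=4,i=4
  ....# -> #   bit 1 = 1  t=0,i=7
  ..... -> #   bit 0 = 1  t=3,i=12
  bits 00110011100100100100100110101111 = 865225135

865225135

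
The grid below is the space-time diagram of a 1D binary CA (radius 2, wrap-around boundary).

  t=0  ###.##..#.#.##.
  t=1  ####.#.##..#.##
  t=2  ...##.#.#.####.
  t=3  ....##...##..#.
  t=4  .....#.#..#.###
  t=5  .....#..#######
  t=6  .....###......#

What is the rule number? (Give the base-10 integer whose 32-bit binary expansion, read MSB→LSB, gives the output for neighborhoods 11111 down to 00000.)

  nb #####: next=.  (t=1,i=0, bit31=0)
  nb ####.: next=.  (t=1,i=2, bit30=0)
  nb ###.#: next=#  (t=0,i=2, bit29=1)
  nb ###..: next=#  (t=2,i=13, bit28=1)
  nb ##.##: next=#  (t=0,i=3, bit27=1)
  nb ##.#.: next=#  (t=1,i=4, bit26=1)
  nb ##..#: next=.  (t=0,i=6, bit25=0)
  nb ##...: next=.  (t=2,i=14, bit24=0)
  nb #.###: next=#  (t=0,i=0, bit23=1)
  nb #.##.: next=.  (t=0,i=4, bit22=0)
  nb #.#.#: next=.  (t=0,i=10, bit21=0)
  nb #.#..: next=.  (t=4,i=7, bit20=0)
  nb #..##: next=#  (t=5,i=7, bit19=1)
  nb #..#.: next=#  (t=0,i=7, bit18=1)
  nb #...#: next=#  (t=3,i=7, bit17=1)
  nb #....: next=.  (t=2,i=0, bit16=0)
  nb .####: next=.  (t=1,i=14, bit15=0)
  nb .###.: next=#  (t=0,i=1, bit14=1)
  nb .##.#: next=#  (t=0,i=13, bit13=1)
  nb .##..: next=#  (t=0,i=5, bit12=1)
  nb .#.##: next=#  (t=0,i=11, bit11=1)
  nb .#.#.: next=.  (t=0,i=9, bit10=0)
  nb .#..#: next=#  (t=4,i=8, bit9=1)
  nb .#...: next=#  (t=3,i=14, bit8=1)
  nb ..###: next=.  (t=5,i=8, bit7=0)
  nb ..##.: next=.  (t=2,i=3, bit6=0)
  nb ..#.#: next=#  (t=0,i=8, bit5=1)
  nb ..#..: next=#  (t=3,i=13, bit4=1)
  nb ...##: next=.  (t=2,i=2, bit3=0)
  nb ...#.: next=.  (t=4,i=4, bit2=0)
  nb ....#: next=.  (t=2,i=1, bit1=0)
  nb .....: next=.  (t=3,i=1, bit0=0)
  bits 00111100100011100111101100110000 = 1015970608

1015970608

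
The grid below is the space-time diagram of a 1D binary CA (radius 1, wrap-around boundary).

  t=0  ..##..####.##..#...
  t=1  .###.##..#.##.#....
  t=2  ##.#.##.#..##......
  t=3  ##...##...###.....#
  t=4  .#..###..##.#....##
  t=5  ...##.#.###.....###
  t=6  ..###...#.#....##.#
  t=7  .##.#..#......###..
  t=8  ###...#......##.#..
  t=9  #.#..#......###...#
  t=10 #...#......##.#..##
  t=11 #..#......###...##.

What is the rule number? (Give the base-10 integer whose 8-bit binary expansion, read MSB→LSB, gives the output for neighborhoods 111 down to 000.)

  ###|.  b7=0 t=0,i=7
  ##.|#  b6=1 t=0,i=3
  #.#|.  b5=0 t=0,i=10
  #..|.  b4=0 t=0,i=4
  .##|#  b3=1 t=0,i=2
  .#.|.  b2=0 t=0,i=15
  ..#|#  b1=1 t=0,i=1
  ...|.  b0=0 t=0,i=0
  bits 01001010 = 74

74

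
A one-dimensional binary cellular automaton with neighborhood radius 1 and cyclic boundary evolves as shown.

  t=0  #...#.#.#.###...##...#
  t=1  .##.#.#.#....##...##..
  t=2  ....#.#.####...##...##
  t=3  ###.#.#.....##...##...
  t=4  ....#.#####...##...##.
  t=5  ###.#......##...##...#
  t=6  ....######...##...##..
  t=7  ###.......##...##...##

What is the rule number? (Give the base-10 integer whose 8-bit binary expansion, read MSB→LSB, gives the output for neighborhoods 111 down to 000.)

  nb ###: next=.  (t=0,i=11, bit7=0)
  nb ##.: next=.  (t=0,i=0, bit6=0)
  nb #.#: next=.  (t=0,i=5, bit5=0)
  nb #..: next=#  (t=0,i=1, bit4=1)
  nb .##: next=.  (t=0,i=10, bit3=0)
  nb .#.: next=#  (t=0,i=4, bit2=1)
  nb ..#: next=.  (t=0,i=3, bit1=0)
  nb ...: next=#  (t=0,i=2, bit0=1)
  bits 00010101 = 21

21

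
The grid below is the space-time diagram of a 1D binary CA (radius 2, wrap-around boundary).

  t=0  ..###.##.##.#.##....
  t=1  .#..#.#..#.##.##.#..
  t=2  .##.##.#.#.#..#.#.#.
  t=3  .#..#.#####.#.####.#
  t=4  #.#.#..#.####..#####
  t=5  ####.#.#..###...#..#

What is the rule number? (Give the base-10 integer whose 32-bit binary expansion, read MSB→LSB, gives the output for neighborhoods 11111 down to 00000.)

1952552824

  [31] ##### => .  t=3,i=8
  [30] ####. => #  t=3,i=9
  [29] ###.# => #  t=0,i=4
  [28] ###.. => #  t=4,i=12
  [27] ##.## => .  t=0,i=5
  [26] ##.#. => #  t=0,i=11
  [25] ##..# => .  t=4,i=13
  [24] ##... => .  t=0,i=16
  [23] #.### => .  t=3,i=6
  [22] #.##. => #  t=0,i=6
  [21] #.#.# => #  t=0,i=12
  [20] #.#.. => .  t=1,i=6
  [19] #..## => .  t=2,i=0
  [18] #..#. => .  t=1,i=3
  [17] #...# => .  t=1,i=19
  [16] #.... => #  t=0,i=17
  [15] .#### => #  t=3,i=7
  [14] .###. => .  t=0,i=3
  [13] .##.# => .  t=0,i=7
  [12] .##.. => #  t=0,i=15
  [11] .#.## => .  t=0,i=13
  [10] .#.#. => #  t=1,i=5
  [9] .#..# => #  t=1,i=2
  [8] .#... => #  t=1,i=18
  [7] ..### => .  t=0,i=2
  [6] ..##. => #  t=2,i=1
  [5] ..#.# => #  t=1,i=4
  [4] ..#.. => #  t=1,i=1
  [3] ...## => #  t=0,i=1
  [2] ...#. => .  t=1,i=0
  [1] ....# => .  t=0,i=0
  [0] ..... => .  t=0,i=18
  bits 01110100011000011001011101111000 = 1952552824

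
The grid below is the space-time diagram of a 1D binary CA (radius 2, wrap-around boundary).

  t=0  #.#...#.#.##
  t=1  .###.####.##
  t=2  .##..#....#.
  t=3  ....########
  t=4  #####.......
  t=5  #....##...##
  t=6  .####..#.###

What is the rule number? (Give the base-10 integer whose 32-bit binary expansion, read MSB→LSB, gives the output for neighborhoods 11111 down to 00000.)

  nb #####: next=.  (t=3,i=6, bit31=0)
  nb ####.: next=.  (t=1,i=7, bit30=0)
  nb ###.#: next=.  (t=0,i=0, bit29=0)
  nb ###..: next=.  (t=3,i=11, bit28=0)
  nb ##.##: next=.  (t=1,i=0, bit27=0)
  nb ##.#.: next=#  (t=0,i=1, bit26=1)
  nb ##..#: next=.  (t=2,i=3, bit25=0)
  nb ##...: next=#  (t=3,i=0, bit24=1)
  nb #.###: next=#  (t=0,i=10, bit23=1)
  nb #.##.: next=#  (t=1,i=10, bit22=1)
  nb #.#.#: next=#  (t=0,i=8, bit21=1)
  nb #.#..: next=#  (t=0,i=2, bit20=1)
  nb #..##: next=.  (t=2,i=0, bit19=0)
  nb #..#.: next=#  (t=2,i=4, bit18=1)
  nb #...#: next=.  (t=0,i=4, bit17=0)
  nb #....: next=#  (t=2,i=7, bit16=1)
  nb .####: next=.  (t=1,i=6, bit15=0)
  nb .###.: next=#  (t=0,i=11, bit14=1)
  nb .##.#: next=.  (t=1,i=11, bit13=0)
  nb .##..: next=.  (t=2,i=2, bit12=0)
  nb .#.##: next=.  (t=0,i=9, bit11=0)
  nb .#.#.: next=#  (t=0,i=7, bit10=1)
  nb .#..#: next=#  (t=2,i=11, bit9=1)
  nb .#...: next=#  (t=0,i=3, bit8=1)
  nb ..###: next=#  (t=3,i=4, bit7=1)
  nb ..##.: next=.  (t=2,i=1, bit6=0)
  nb ..#.#: next=#  (t=0,i=6, bit5=1)
  nb ..#..: next=#  (t=2,i=5, bit4=1)
  nb ...##: next=#  (t=3,i=3, bit3=1)
  nb ...#.: next=#  (t=0,i=5, bit2=1)
  nb ....#: next=#  (t=2,i=8, bit1=1)
  nb .....: next=.  (t=4,i=7, bit0=0)
  bits 00000101111101010100011110111110 = 99960766

99960766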